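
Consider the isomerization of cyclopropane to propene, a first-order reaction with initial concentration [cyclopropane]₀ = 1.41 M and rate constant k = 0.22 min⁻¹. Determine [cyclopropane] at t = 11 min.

0.1254 M

Step 1: For a first-order reaction: [cyclopropane] = [cyclopropane]₀ × e^(-kt)
Step 2: [cyclopropane] = 1.41 × e^(-0.22 × 11)
Step 3: [cyclopropane] = 1.41 × e^(-2.42)
Step 4: [cyclopropane] = 1.41 × 0.0889216 = 0.1254 M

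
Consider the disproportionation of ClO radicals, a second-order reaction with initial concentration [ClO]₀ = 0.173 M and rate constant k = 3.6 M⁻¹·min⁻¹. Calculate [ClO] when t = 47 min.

0.005715 M

Step 1: For a second-order reaction: 1/[ClO] = 1/[ClO]₀ + kt
Step 2: 1/[ClO] = 1/0.173 + 3.6 × 47
Step 3: 1/[ClO] = 5.78 + 169.2 = 175
Step 4: [ClO] = 1/175 = 0.005715 M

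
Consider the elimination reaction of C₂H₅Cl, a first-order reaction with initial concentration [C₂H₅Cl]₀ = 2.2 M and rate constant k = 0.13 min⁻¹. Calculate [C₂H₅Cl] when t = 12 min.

0.4623 M

Step 1: For a first-order reaction: [C₂H₅Cl] = [C₂H₅Cl]₀ × e^(-kt)
Step 2: [C₂H₅Cl] = 2.2 × e^(-0.13 × 12)
Step 3: [C₂H₅Cl] = 2.2 × e^(-1.56)
Step 4: [C₂H₅Cl] = 2.2 × 0.210136 = 0.4623 M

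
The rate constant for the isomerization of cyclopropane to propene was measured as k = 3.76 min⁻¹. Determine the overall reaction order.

first order (1)

Step 1: The units of k for an nth-order reaction are (concentration)^(1-n)·(time)⁻¹.
Step 2: Here k has units min⁻¹, so the concentration exponent is 0.
Step 3: 1 - n = 0 ⇒ n = 1. The reaction is first order.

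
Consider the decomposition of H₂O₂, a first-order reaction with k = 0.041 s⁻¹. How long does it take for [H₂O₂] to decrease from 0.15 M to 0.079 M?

15.64 s

Step 1: For first-order: t = ln([H₂O₂]₀/[H₂O₂])/k
Step 2: t = ln(0.15/0.079)/0.041
Step 3: t = ln(1.899)/0.041
Step 4: t = 0.6412/0.041 = 15.64 s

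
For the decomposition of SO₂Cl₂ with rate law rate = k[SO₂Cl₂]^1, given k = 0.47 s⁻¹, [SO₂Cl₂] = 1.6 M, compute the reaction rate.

0.752 M/s

Step 1: Identify the rate law: rate = k[SO₂Cl₂]^1
Step 2: Substitute values: rate = 0.47 × (1.6)^1
Step 3: Calculate: rate = 0.47 × 1.6 = 0.752 M/s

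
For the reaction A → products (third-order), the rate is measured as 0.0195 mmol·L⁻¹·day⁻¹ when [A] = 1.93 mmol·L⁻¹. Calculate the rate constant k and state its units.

0.002712 (mmol·L⁻¹)⁻²·day⁻¹

Step 1: rate = k[A]^3, so k = rate / [A]^3.
Step 2: k = 0.0195 / (1.93)^3 = 0.0195 / 7.189.
Step 3: k = 0.002712 (mmol·L⁻¹)⁻²·day⁻¹.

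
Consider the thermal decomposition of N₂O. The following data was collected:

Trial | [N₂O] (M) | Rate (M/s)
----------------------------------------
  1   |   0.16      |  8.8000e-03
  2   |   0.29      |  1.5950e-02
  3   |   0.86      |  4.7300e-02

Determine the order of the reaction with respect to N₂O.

first order (1)

Step 1: Compare trials to find order n where rate₂/rate₁ = ([N₂O]₂/[N₂O]₁)^n
Step 2: rate₂/rate₁ = 1.5950e-02/8.8000e-03 = 1.812
Step 3: [N₂O]₂/[N₂O]₁ = 0.29/0.16 = 1.812
Step 4: n = ln(1.812)/ln(1.812) = 1.00 ≈ 1
Step 5: The reaction is first order in N₂O.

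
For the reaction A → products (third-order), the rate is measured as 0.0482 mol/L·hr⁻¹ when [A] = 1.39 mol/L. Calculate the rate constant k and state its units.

0.01795 (mol/L)⁻²·hr⁻¹

Step 1: rate = k[A]^3, so k = rate / [A]^3.
Step 2: k = 0.0482 / (1.39)^3 = 0.0482 / 2.686.
Step 3: k = 0.01795 (mol/L)⁻²·hr⁻¹.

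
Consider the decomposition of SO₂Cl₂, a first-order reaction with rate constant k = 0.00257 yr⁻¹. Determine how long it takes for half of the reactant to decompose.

269.7 yr

Step 1: For a first-order reaction, t₁/₂ = ln(2)/k
Step 2: t₁/₂ = ln(2)/0.00257
Step 3: t₁/₂ = 0.6931/0.00257 = 269.7 yr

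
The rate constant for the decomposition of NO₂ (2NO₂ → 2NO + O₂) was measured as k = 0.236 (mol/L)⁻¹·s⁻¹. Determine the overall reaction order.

second order (2)

Step 1: The units of k for an nth-order reaction are (concentration)^(1-n)·(time)⁻¹.
Step 2: Here k has units (mol/L)⁻¹·s⁻¹, so the concentration exponent is -1.
Step 3: 1 - n = -1 ⇒ n = 2. The reaction is second order.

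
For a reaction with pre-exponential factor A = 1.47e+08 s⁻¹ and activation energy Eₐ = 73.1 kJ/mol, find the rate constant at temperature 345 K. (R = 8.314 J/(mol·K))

1.26e-03 s⁻¹

Step 1: Use the Arrhenius equation: k = A × exp(-Eₐ/RT)
Step 2: Convert Eₐ to J/mol: 73.1 kJ/mol = 73100 J/mol
Step 3: Calculate the exponent: -Eₐ/(RT) = -73100/(8.314 × 345) = -25.48521
Step 4: k = 1.47e+08 × exp(-25.48521)
Step 5: k = 1.47e+08 × 8.54897e-12 = 1.2567e-03 s⁻¹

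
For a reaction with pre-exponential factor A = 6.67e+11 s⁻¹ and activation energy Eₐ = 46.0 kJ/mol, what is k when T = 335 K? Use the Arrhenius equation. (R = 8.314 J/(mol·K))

4.48e+04 s⁻¹

Step 1: Use the Arrhenius equation: k = A × exp(-Eₐ/RT)
Step 2: Convert Eₐ to J/mol: 46.0 kJ/mol = 46000 J/mol
Step 3: Calculate the exponent: -Eₐ/(RT) = -46000/(8.314 × 335) = -16.51593
Step 4: k = 6.67e+11 × exp(-16.51593)
Step 5: k = 6.67e+11 × 6.71773e-08 = 4.4807e+04 s⁻¹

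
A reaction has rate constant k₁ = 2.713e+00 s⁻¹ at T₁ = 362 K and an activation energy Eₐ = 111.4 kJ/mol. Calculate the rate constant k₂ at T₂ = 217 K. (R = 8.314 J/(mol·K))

4.921e-11 s⁻¹

Step 1: Use the two-temperature Arrhenius form: ln(k₂/k₁) = -Eₐ/R × (1/T₂ - 1/T₁)
Step 2: Convert Eₐ to J/mol: 111.4 kJ/mol = 111400 J/mol
Step 3: 1/T₂ - 1/T₁ = 1/217 - 1/362 = 1.845864e-03 K⁻¹
Step 4: ln(k₂/k₁) = -111400/8.314 × 1.845864e-03 = -24.73289
Step 5: k₂ = k₁ × exp(-24.73289) = 2.713e+00 × 1.81402e-11 = 4.921e-11 s⁻¹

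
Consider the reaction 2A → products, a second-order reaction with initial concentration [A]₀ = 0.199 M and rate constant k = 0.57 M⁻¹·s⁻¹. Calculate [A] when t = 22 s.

0.05693 M

Step 1: For a second-order reaction: 1/[A] = 1/[A]₀ + kt
Step 2: 1/[A] = 1/0.199 + 0.57 × 22
Step 3: 1/[A] = 5.025 + 12.54 = 17.57
Step 4: [A] = 1/17.57 = 0.05693 M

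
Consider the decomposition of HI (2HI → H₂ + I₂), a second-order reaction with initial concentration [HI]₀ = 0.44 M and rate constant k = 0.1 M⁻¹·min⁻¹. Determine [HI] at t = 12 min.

0.288 M

Step 1: For a second-order reaction: 1/[HI] = 1/[HI]₀ + kt
Step 2: 1/[HI] = 1/0.44 + 0.1 × 12
Step 3: 1/[HI] = 2.273 + 1.2 = 3.473
Step 4: [HI] = 1/3.473 = 0.288 M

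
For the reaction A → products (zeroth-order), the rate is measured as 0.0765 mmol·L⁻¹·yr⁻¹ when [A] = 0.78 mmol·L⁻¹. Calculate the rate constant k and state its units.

0.0765 mmol·L⁻¹·yr⁻¹

Step 1: For a zeroth-order reaction, rate = k (independent of concentration).
Step 2: k = rate = 0.0765 mmol·L⁻¹·yr⁻¹.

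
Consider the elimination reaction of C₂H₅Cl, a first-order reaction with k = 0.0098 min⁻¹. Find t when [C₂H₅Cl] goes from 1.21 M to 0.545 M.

81.39 min

Step 1: For first-order: t = ln([C₂H₅Cl]₀/[C₂H₅Cl])/k
Step 2: t = ln(1.21/0.545)/0.0098
Step 3: t = ln(2.22)/0.0098
Step 4: t = 0.7976/0.0098 = 81.39 min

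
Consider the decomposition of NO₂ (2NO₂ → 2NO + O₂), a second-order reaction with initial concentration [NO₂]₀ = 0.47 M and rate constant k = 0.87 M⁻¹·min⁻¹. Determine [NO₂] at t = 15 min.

0.06589 M

Step 1: For a second-order reaction: 1/[NO₂] = 1/[NO₂]₀ + kt
Step 2: 1/[NO₂] = 1/0.47 + 0.87 × 15
Step 3: 1/[NO₂] = 2.128 + 13.05 = 15.18
Step 4: [NO₂] = 1/15.18 = 0.06589 M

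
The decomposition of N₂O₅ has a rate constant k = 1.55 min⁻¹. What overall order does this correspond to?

first order (1)

Step 1: The units of k for an nth-order reaction are (concentration)^(1-n)·(time)⁻¹.
Step 2: Here k has units min⁻¹, so the concentration exponent is 0.
Step 3: 1 - n = 0 ⇒ n = 1. The reaction is first order.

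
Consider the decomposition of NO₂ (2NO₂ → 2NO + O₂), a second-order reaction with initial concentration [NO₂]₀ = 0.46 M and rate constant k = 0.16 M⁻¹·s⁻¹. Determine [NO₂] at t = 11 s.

0.2542 M

Step 1: For a second-order reaction: 1/[NO₂] = 1/[NO₂]₀ + kt
Step 2: 1/[NO₂] = 1/0.46 + 0.16 × 11
Step 3: 1/[NO₂] = 2.174 + 1.76 = 3.934
Step 4: [NO₂] = 1/3.934 = 0.2542 M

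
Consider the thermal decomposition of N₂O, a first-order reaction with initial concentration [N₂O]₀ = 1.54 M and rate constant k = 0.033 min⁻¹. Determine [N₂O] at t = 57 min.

0.2348 M

Step 1: For a first-order reaction: [N₂O] = [N₂O]₀ × e^(-kt)
Step 2: [N₂O] = 1.54 × e^(-0.033 × 57)
Step 3: [N₂O] = 1.54 × e^(-1.881)
Step 4: [N₂O] = 1.54 × 0.152438 = 0.2348 M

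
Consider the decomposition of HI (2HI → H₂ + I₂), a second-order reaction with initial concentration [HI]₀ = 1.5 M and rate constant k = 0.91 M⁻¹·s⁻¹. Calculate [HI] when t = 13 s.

0.08002 M

Step 1: For a second-order reaction: 1/[HI] = 1/[HI]₀ + kt
Step 2: 1/[HI] = 1/1.5 + 0.91 × 13
Step 3: 1/[HI] = 0.6667 + 11.83 = 12.5
Step 4: [HI] = 1/12.5 = 0.08002 M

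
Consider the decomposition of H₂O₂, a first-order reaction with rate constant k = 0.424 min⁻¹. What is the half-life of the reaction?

1.635 min

Step 1: For a first-order reaction, t₁/₂ = ln(2)/k
Step 2: t₁/₂ = ln(2)/0.424
Step 3: t₁/₂ = 0.6931/0.424 = 1.635 min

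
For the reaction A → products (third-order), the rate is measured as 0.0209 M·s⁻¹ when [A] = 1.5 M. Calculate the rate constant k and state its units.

0.006193 M⁻²·s⁻¹

Step 1: rate = k[A]^3, so k = rate / [A]^3.
Step 2: k = 0.0209 / (1.5)^3 = 0.0209 / 3.375.
Step 3: k = 0.006193 M⁻²·s⁻¹.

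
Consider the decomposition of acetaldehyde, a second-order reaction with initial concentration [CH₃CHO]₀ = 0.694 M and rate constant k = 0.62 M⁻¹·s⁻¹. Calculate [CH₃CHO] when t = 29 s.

0.05149 M

Step 1: For a second-order reaction: 1/[CH₃CHO] = 1/[CH₃CHO]₀ + kt
Step 2: 1/[CH₃CHO] = 1/0.694 + 0.62 × 29
Step 3: 1/[CH₃CHO] = 1.441 + 17.98 = 19.42
Step 4: [CH₃CHO] = 1/19.42 = 0.05149 M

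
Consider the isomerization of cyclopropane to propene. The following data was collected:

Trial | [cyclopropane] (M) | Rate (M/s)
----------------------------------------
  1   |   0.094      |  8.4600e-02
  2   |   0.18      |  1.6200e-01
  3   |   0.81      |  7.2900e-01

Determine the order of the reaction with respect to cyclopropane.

first order (1)

Step 1: Compare trials to find order n where rate₂/rate₁ = ([cyclopropane]₂/[cyclopropane]₁)^n
Step 2: rate₂/rate₁ = 1.6200e-01/8.4600e-02 = 1.915
Step 3: [cyclopropane]₂/[cyclopropane]₁ = 0.18/0.094 = 1.915
Step 4: n = ln(1.915)/ln(1.915) = 1.00 ≈ 1
Step 5: The reaction is first order in cyclopropane.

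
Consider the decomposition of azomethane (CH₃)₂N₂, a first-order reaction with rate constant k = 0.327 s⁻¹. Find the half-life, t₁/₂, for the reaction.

2.12 s

Step 1: For a first-order reaction, t₁/₂ = ln(2)/k
Step 2: t₁/₂ = ln(2)/0.327
Step 3: t₁/₂ = 0.6931/0.327 = 2.12 s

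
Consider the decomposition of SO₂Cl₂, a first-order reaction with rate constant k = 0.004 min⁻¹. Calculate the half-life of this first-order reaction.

173.3 min

Step 1: For a first-order reaction, t₁/₂ = ln(2)/k
Step 2: t₁/₂ = ln(2)/0.004
Step 3: t₁/₂ = 0.6931/0.004 = 173.3 min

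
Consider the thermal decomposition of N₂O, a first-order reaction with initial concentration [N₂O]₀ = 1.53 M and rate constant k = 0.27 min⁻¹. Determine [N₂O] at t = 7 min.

0.2311 M

Step 1: For a first-order reaction: [N₂O] = [N₂O]₀ × e^(-kt)
Step 2: [N₂O] = 1.53 × e^(-0.27 × 7)
Step 3: [N₂O] = 1.53 × e^(-1.89)
Step 4: [N₂O] = 1.53 × 0.151072 = 0.2311 M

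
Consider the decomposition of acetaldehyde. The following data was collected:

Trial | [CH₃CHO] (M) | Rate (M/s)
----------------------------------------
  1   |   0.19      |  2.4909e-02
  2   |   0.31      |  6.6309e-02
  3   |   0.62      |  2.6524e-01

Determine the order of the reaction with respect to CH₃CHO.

second order (2)

Step 1: Compare trials to find order n where rate₂/rate₁ = ([CH₃CHO]₂/[CH₃CHO]₁)^n
Step 2: rate₂/rate₁ = 6.6309e-02/2.4909e-02 = 2.662
Step 3: [CH₃CHO]₂/[CH₃CHO]₁ = 0.31/0.19 = 1.632
Step 4: n = ln(2.662)/ln(1.632) = 2.00 ≈ 2
Step 5: The reaction is second order in CH₃CHO.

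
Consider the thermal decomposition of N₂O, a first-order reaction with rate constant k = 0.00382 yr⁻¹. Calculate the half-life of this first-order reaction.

181.5 yr

Step 1: For a first-order reaction, t₁/₂ = ln(2)/k
Step 2: t₁/₂ = ln(2)/0.00382
Step 3: t₁/₂ = 0.6931/0.00382 = 181.5 yr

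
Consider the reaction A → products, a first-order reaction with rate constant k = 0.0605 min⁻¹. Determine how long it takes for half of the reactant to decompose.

11.46 min

Step 1: For a first-order reaction, t₁/₂ = ln(2)/k
Step 2: t₁/₂ = ln(2)/0.0605
Step 3: t₁/₂ = 0.6931/0.0605 = 11.46 min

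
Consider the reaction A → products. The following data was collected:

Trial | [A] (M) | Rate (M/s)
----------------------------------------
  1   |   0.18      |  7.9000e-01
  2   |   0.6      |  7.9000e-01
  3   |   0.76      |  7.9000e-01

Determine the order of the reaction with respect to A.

zeroth order (0)

Step 1: Compare trials - when concentration changes, rate stays constant.
Step 2: rate₂/rate₁ = 7.9000e-01/7.9000e-01 = 1
Step 3: [A]₂/[A]₁ = 0.6/0.18 = 3.333
Step 4: Since rate ratio ≈ (conc ratio)^0, the reaction is zeroth order.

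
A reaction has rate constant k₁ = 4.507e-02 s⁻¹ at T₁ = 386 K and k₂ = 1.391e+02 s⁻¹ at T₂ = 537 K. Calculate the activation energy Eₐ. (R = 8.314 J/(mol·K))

91.7 kJ/mol

Step 1: Use the two-temperature Arrhenius form: ln(k₂/k₁) = -Eₐ/R × (1/T₂ - 1/T₁)
Step 2: ln(k₂/k₁) = ln(1.391e+02/4.507e-02) = ln(3086.31) = 8.03473
Step 3: 1/T₂ - 1/T₁ = 1/537 - 1/386 = -7.284762e-04 K⁻¹
Step 4: Eₐ = -R × ln(k₂/k₁) / (1/T₂ - 1/T₁) = -8.314 × 8.03473 / -7.284762e-04
Step 5: Eₐ = 9.1699e+04 J/mol = 91.7 kJ/mol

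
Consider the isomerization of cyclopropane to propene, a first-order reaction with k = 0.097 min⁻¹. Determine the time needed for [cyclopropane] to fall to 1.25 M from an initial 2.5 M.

7.146 min

Step 1: For first-order: t = ln([cyclopropane]₀/[cyclopropane])/k
Step 2: t = ln(2.5/1.25)/0.097
Step 3: t = ln(2)/0.097
Step 4: t = 0.6931/0.097 = 7.146 min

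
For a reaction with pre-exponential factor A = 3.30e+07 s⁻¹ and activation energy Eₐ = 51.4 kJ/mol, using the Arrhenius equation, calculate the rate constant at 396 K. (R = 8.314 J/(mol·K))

5.47e+00 s⁻¹

Step 1: Use the Arrhenius equation: k = A × exp(-Eₐ/RT)
Step 2: Convert Eₐ to J/mol: 51.4 kJ/mol = 51400 J/mol
Step 3: Calculate the exponent: -Eₐ/(RT) = -51400/(8.314 × 396) = -15.61198
Step 4: k = 3.30e+07 × exp(-15.61198)
Step 5: k = 3.30e+07 × 1.65884e-07 = 5.4742e+00 s⁻¹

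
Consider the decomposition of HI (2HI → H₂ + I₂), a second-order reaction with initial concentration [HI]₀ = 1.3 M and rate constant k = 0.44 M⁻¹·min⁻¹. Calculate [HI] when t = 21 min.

0.09991 M

Step 1: For a second-order reaction: 1/[HI] = 1/[HI]₀ + kt
Step 2: 1/[HI] = 1/1.3 + 0.44 × 21
Step 3: 1/[HI] = 0.7692 + 9.24 = 10.01
Step 4: [HI] = 1/10.01 = 0.09991 M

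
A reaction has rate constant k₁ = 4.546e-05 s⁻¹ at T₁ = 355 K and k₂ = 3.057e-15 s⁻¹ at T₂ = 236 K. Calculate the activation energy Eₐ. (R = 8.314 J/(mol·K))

137.1 kJ/mol

Step 1: Use the two-temperature Arrhenius form: ln(k₂/k₁) = -Eₐ/R × (1/T₂ - 1/T₁)
Step 2: ln(k₂/k₁) = ln(3.057e-15/4.546e-05) = ln(6.72459e-11) = -23.4227
Step 3: 1/T₂ - 1/T₁ = 1/236 - 1/355 = 1.420387e-03 K⁻¹
Step 4: Eₐ = -R × ln(k₂/k₁) / (1/T₂ - 1/T₁) = -8.314 × -23.4227 / 1.420387e-03
Step 5: Eₐ = 1.3710e+05 J/mol = 137.1 kJ/mol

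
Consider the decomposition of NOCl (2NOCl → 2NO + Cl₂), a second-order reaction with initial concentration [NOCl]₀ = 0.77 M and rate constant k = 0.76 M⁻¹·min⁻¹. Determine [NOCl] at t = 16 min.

0.0743 M

Step 1: For a second-order reaction: 1/[NOCl] = 1/[NOCl]₀ + kt
Step 2: 1/[NOCl] = 1/0.77 + 0.76 × 16
Step 3: 1/[NOCl] = 1.299 + 12.16 = 13.46
Step 4: [NOCl] = 1/13.46 = 0.0743 M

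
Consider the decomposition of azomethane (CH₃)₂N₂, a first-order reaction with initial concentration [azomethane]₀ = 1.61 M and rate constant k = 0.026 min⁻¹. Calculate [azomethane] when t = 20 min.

0.9572 M

Step 1: For a first-order reaction: [azomethane] = [azomethane]₀ × e^(-kt)
Step 2: [azomethane] = 1.61 × e^(-0.026 × 20)
Step 3: [azomethane] = 1.61 × e^(-0.52)
Step 4: [azomethane] = 1.61 × 0.594521 = 0.9572 M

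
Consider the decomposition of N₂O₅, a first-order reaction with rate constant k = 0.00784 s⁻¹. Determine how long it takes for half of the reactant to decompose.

88.41 s

Step 1: For a first-order reaction, t₁/₂ = ln(2)/k
Step 2: t₁/₂ = ln(2)/0.00784
Step 3: t₁/₂ = 0.6931/0.00784 = 88.41 s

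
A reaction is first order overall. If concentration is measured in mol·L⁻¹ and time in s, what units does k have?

s⁻¹

Step 1: For overall order n, rate = k × (concentration)^n.
Step 2: Rate has units mol·L⁻¹·s⁻¹; concentration term has units (mol·L⁻¹)^1.
Step 3: k = rate / (concentration)^n, so units of k = (mol·L⁻¹)^(1-1)·s⁻¹ = s⁻¹.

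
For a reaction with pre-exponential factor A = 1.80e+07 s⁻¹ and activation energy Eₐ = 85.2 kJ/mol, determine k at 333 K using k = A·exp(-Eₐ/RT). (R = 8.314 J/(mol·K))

7.77e-07 s⁻¹

Step 1: Use the Arrhenius equation: k = A × exp(-Eₐ/RT)
Step 2: Convert Eₐ to J/mol: 85.2 kJ/mol = 85200 J/mol
Step 3: Calculate the exponent: -Eₐ/(RT) = -85200/(8.314 × 333) = -30.77410
Step 4: k = 1.80e+07 × exp(-30.77410)
Step 5: k = 1.80e+07 × 4.31497e-14 = 7.7669e-07 s⁻¹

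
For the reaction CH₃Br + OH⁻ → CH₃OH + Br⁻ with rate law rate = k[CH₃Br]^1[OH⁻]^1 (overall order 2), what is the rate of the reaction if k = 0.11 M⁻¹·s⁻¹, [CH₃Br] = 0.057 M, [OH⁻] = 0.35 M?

0.002194 M/s

Step 1: The rate law is rate = k[CH₃Br]^1[OH⁻]^1, overall order = 1+1 = 2
Step 2: Substitute values: rate = 0.11 × (0.057)^1 × (0.35)^1
Step 3: rate = 0.11 × 0.057 × 0.35 = 0.0021945 M/s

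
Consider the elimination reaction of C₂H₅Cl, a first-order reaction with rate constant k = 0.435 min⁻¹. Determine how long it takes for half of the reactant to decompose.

1.593 min

Step 1: For a first-order reaction, t₁/₂ = ln(2)/k
Step 2: t₁/₂ = ln(2)/0.435
Step 3: t₁/₂ = 0.6931/0.435 = 1.593 min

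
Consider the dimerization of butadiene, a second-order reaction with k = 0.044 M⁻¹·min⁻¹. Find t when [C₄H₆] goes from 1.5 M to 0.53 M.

27.73 min

Step 1: For second-order: t = (1/[C₄H₆] - 1/[C₄H₆]₀)/k
Step 2: t = (1/0.53 - 1/1.5)/0.044
Step 3: t = (1.887 - 0.6667)/0.044
Step 4: t = 1.22/0.044 = 27.73 min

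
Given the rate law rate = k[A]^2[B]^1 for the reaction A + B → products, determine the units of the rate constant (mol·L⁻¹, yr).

(mol·L⁻¹)⁻²·yr⁻¹

Step 1: Overall order = 2 + 1 = 3.
Step 2: rate has units mol·L⁻¹·yr⁻¹; [A]^2[B]^1 has units (mol·L⁻¹)^3.
Step 3: k = rate/([A]^2[B]^1), so units of k = (mol·L⁻¹)^(1-3)·yr⁻¹ = (mol·L⁻¹)⁻²·yr⁻¹.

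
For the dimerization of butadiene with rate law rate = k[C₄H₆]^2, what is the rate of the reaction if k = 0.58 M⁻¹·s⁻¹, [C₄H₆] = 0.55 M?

0.1755 M/s

Step 1: Identify the rate law: rate = k[C₄H₆]^2
Step 2: Substitute values: rate = 0.58 × (0.55)^2
Step 3: Calculate: rate = 0.58 × 0.3025 = 0.17545 M/s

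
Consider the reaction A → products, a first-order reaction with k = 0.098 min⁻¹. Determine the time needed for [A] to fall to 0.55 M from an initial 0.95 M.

5.577 min

Step 1: For first-order: t = ln([A]₀/[A])/k
Step 2: t = ln(0.95/0.55)/0.098
Step 3: t = ln(1.727)/0.098
Step 4: t = 0.5465/0.098 = 5.577 min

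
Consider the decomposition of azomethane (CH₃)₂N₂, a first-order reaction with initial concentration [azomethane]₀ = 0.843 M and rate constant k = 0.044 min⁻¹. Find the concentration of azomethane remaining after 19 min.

0.3654 M

Step 1: For a first-order reaction: [azomethane] = [azomethane]₀ × e^(-kt)
Step 2: [azomethane] = 0.843 × e^(-0.044 × 19)
Step 3: [azomethane] = 0.843 × e^(-0.836)
Step 4: [azomethane] = 0.843 × 0.433441 = 0.3654 M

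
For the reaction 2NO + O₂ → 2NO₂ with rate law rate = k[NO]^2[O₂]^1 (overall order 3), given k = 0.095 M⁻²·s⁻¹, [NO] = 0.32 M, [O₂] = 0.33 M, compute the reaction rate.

0.00321 M/s

Step 1: The rate law is rate = k[NO]^2[O₂]^1, overall order = 2+1 = 3
Step 2: Substitute values: rate = 0.095 × (0.32)^2 × (0.33)^1
Step 3: rate = 0.095 × 0.1024 × 0.33 = 0.00321024 M/s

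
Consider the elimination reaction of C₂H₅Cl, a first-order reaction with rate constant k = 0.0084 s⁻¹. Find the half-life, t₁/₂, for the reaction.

82.52 s

Step 1: For a first-order reaction, t₁/₂ = ln(2)/k
Step 2: t₁/₂ = ln(2)/0.0084
Step 3: t₁/₂ = 0.6931/0.0084 = 82.52 s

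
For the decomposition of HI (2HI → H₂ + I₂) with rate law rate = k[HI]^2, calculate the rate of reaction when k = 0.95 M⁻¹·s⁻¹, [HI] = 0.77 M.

0.5633 M/s

Step 1: Identify the rate law: rate = k[HI]^2
Step 2: Substitute values: rate = 0.95 × (0.77)^2
Step 3: Calculate: rate = 0.95 × 0.5929 = 0.563255 M/s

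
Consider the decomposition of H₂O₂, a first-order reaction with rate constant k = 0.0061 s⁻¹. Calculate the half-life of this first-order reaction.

113.6 s

Step 1: For a first-order reaction, t₁/₂ = ln(2)/k
Step 2: t₁/₂ = ln(2)/0.0061
Step 3: t₁/₂ = 0.6931/0.0061 = 113.6 s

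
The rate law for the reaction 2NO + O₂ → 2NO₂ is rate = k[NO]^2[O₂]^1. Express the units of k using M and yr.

M⁻²·yr⁻¹

Step 1: Overall order = 2 + 1 = 3.
Step 2: rate has units M·yr⁻¹; [NO]^2[O₂]^1 has units M^3.
Step 3: k = rate/([NO]^2[O₂]^1), so units of k = M^(1-3)·yr⁻¹ = M⁻²·yr⁻¹.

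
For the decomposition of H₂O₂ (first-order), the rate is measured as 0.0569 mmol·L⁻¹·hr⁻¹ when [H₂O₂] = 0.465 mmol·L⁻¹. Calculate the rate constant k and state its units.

0.1224 hr⁻¹

Step 1: rate = k[H₂O₂]^1, so k = rate / [H₂O₂]^1.
Step 2: k = 0.0569 / (0.465)^1 = 0.0569 / 0.465.
Step 3: k = 0.1224 hr⁻¹.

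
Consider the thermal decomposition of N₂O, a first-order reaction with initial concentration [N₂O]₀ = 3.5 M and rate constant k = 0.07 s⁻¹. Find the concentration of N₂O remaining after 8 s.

1.999 M

Step 1: For a first-order reaction: [N₂O] = [N₂O]₀ × e^(-kt)
Step 2: [N₂O] = 3.5 × e^(-0.07 × 8)
Step 3: [N₂O] = 3.5 × e^(-0.56)
Step 4: [N₂O] = 3.5 × 0.571209 = 1.999 M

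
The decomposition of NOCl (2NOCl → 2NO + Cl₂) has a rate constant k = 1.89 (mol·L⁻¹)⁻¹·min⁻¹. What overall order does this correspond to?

second order (2)

Step 1: The units of k for an nth-order reaction are (concentration)^(1-n)·(time)⁻¹.
Step 2: Here k has units (mol·L⁻¹)⁻¹·min⁻¹, so the concentration exponent is -1.
Step 3: 1 - n = -1 ⇒ n = 2. The reaction is second order.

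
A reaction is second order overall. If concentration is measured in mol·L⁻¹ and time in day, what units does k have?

(mol·L⁻¹)⁻¹·day⁻¹

Step 1: For overall order n, rate = k × (concentration)^n.
Step 2: Rate has units mol·L⁻¹·day⁻¹; concentration term has units (mol·L⁻¹)^2.
Step 3: k = rate / (concentration)^n, so units of k = (mol·L⁻¹)^(1-2)·day⁻¹ = (mol·L⁻¹)⁻¹·day⁻¹.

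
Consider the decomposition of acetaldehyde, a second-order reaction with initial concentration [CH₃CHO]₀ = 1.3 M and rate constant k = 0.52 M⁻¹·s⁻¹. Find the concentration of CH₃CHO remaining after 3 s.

0.4293 M

Step 1: For a second-order reaction: 1/[CH₃CHO] = 1/[CH₃CHO]₀ + kt
Step 2: 1/[CH₃CHO] = 1/1.3 + 0.52 × 3
Step 3: 1/[CH₃CHO] = 0.7692 + 1.56 = 2.329
Step 4: [CH₃CHO] = 1/2.329 = 0.4293 M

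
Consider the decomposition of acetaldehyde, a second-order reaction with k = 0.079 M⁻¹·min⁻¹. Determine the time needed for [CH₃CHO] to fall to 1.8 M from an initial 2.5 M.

1.969 min

Step 1: For second-order: t = (1/[CH₃CHO] - 1/[CH₃CHO]₀)/k
Step 2: t = (1/1.8 - 1/2.5)/0.079
Step 3: t = (0.5556 - 0.4)/0.079
Step 4: t = 0.1556/0.079 = 1.969 min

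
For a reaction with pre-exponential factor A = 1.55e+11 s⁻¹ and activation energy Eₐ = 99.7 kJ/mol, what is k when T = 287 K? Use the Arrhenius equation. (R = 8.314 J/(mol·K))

1.11e-07 s⁻¹

Step 1: Use the Arrhenius equation: k = A × exp(-Eₐ/RT)
Step 2: Convert Eₐ to J/mol: 99.7 kJ/mol = 99700 J/mol
Step 3: Calculate the exponent: -Eₐ/(RT) = -99700/(8.314 × 287) = -41.78335
Step 4: k = 1.55e+11 × exp(-41.78335)
Step 5: k = 1.55e+11 × 7.14039e-19 = 1.1068e-07 s⁻¹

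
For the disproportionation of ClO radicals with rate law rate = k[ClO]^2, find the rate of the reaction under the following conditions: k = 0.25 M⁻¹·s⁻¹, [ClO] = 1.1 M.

0.3025 M/s

Step 1: Identify the rate law: rate = k[ClO]^2
Step 2: Substitute values: rate = 0.25 × (1.1)^2
Step 3: Calculate: rate = 0.25 × 1.21 = 0.3025 M/s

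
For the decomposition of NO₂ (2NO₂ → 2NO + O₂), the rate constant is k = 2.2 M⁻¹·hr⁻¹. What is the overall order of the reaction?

second order (2)

Step 1: The units of k for an nth-order reaction are (concentration)^(1-n)·(time)⁻¹.
Step 2: Here k has units M⁻¹·hr⁻¹, so the concentration exponent is -1.
Step 3: 1 - n = -1 ⇒ n = 2. The reaction is second order.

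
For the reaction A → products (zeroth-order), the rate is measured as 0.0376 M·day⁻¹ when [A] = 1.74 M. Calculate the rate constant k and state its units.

0.0376 M·day⁻¹

Step 1: For a zeroth-order reaction, rate = k (independent of concentration).
Step 2: k = rate = 0.0376 M·day⁻¹.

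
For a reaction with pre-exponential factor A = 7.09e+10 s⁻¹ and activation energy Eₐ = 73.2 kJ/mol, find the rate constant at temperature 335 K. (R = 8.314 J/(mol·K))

2.73e-01 s⁻¹

Step 1: Use the Arrhenius equation: k = A × exp(-Eₐ/RT)
Step 2: Convert Eₐ to J/mol: 73.2 kJ/mol = 73200 J/mol
Step 3: Calculate the exponent: -Eₐ/(RT) = -73200/(8.314 × 335) = -26.28187
Step 4: k = 7.09e+10 × exp(-26.28187)
Step 5: k = 7.09e+10 × 3.85415e-12 = 2.7326e-01 s⁻¹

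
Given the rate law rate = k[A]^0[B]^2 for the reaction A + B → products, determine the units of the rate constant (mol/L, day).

(mol/L)⁻¹·day⁻¹

Step 1: Overall order = 0 + 2 = 2.
Step 2: rate has units mol/L·day⁻¹; [A]^0[B]^2 has units (mol/L)^2.
Step 3: k = rate/([A]^0[B]^2), so units of k = (mol/L)^(1-2)·day⁻¹ = (mol/L)⁻¹·day⁻¹.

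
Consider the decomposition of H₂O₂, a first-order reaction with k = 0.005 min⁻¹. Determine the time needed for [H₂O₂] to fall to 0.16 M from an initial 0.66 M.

283.4 min

Step 1: For first-order: t = ln([H₂O₂]₀/[H₂O₂])/k
Step 2: t = ln(0.66/0.16)/0.005
Step 3: t = ln(4.125)/0.005
Step 4: t = 1.417/0.005 = 283.4 min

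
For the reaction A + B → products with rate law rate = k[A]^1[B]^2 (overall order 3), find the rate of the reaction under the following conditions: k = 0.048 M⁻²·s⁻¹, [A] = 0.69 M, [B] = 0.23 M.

0.001752 M/s

Step 1: The rate law is rate = k[A]^1[B]^2, overall order = 1+2 = 3
Step 2: Substitute values: rate = 0.048 × (0.69)^1 × (0.23)^2
Step 3: rate = 0.048 × 0.69 × 0.0529 = 0.00175205 M/s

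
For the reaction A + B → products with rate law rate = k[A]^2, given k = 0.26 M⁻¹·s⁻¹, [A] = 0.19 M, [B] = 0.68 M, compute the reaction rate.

0.009386 M/s

Step 1: The rate law is rate = k[A]^2
Step 2: Note that the rate does not depend on [B] (zero order in B).
Step 3: rate = 0.26 × (0.19)^2 = 0.009386 M/s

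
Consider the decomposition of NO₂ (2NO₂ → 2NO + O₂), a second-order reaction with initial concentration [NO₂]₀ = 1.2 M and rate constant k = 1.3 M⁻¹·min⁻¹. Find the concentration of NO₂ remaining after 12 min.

0.06085 M

Step 1: For a second-order reaction: 1/[NO₂] = 1/[NO₂]₀ + kt
Step 2: 1/[NO₂] = 1/1.2 + 1.3 × 12
Step 3: 1/[NO₂] = 0.8333 + 15.6 = 16.43
Step 4: [NO₂] = 1/16.43 = 0.06085 M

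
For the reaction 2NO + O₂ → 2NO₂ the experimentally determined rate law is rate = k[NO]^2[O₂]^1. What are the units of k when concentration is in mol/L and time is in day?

(mol/L)⁻²·day⁻¹

Step 1: Overall order = 2 + 1 = 3.
Step 2: rate has units mol/L·day⁻¹; [NO]^2[O₂]^1 has units (mol/L)^3.
Step 3: k = rate/([NO]^2[O₂]^1), so units of k = (mol/L)^(1-3)·day⁻¹ = (mol/L)⁻²·day⁻¹.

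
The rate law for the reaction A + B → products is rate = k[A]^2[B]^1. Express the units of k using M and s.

M⁻²·s⁻¹

Step 1: Overall order = 2 + 1 = 3.
Step 2: rate has units M·s⁻¹; [A]^2[B]^1 has units M^3.
Step 3: k = rate/([A]^2[B]^1), so units of k = M^(1-3)·s⁻¹ = M⁻²·s⁻¹.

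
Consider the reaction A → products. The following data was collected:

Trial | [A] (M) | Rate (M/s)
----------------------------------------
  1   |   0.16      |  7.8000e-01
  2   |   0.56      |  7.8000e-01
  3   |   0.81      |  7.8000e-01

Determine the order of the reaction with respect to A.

zeroth order (0)

Step 1: Compare trials - when concentration changes, rate stays constant.
Step 2: rate₂/rate₁ = 7.8000e-01/7.8000e-01 = 1
Step 3: [A]₂/[A]₁ = 0.56/0.16 = 3.5
Step 4: Since rate ratio ≈ (conc ratio)^0, the reaction is zeroth order.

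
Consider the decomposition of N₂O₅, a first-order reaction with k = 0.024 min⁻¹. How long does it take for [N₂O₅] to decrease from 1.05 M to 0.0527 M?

124.7 min

Step 1: For first-order: t = ln([N₂O₅]₀/[N₂O₅])/k
Step 2: t = ln(1.05/0.0527)/0.024
Step 3: t = ln(19.92)/0.024
Step 4: t = 2.992/0.024 = 124.7 min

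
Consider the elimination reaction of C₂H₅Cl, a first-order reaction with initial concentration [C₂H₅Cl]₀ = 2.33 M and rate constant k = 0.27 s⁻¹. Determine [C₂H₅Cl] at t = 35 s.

0.0001833 M

Step 1: For a first-order reaction: [C₂H₅Cl] = [C₂H₅Cl]₀ × e^(-kt)
Step 2: [C₂H₅Cl] = 2.33 × e^(-0.27 × 35)
Step 3: [C₂H₅Cl] = 2.33 × e^(-9.45)
Step 4: [C₂H₅Cl] = 2.33 × 7.86896e-05 = 0.0001833 M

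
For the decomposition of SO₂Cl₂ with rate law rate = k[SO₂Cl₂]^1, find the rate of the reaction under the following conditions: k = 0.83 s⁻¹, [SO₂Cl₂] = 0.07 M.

0.0581 M/s

Step 1: Identify the rate law: rate = k[SO₂Cl₂]^1
Step 2: Substitute values: rate = 0.83 × (0.07)^1
Step 3: Calculate: rate = 0.83 × 0.07 = 0.0581 M/s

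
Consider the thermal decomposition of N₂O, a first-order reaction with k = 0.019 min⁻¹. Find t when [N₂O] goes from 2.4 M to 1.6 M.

21.34 min

Step 1: For first-order: t = ln([N₂O]₀/[N₂O])/k
Step 2: t = ln(2.4/1.6)/0.019
Step 3: t = ln(1.5)/0.019
Step 4: t = 0.4055/0.019 = 21.34 min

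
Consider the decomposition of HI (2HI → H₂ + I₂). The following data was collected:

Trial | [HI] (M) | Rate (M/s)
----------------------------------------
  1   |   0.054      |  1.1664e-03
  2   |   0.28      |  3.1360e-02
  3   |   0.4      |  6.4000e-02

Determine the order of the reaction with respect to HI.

second order (2)

Step 1: Compare trials to find order n where rate₂/rate₁ = ([HI]₂/[HI]₁)^n
Step 2: rate₂/rate₁ = 3.1360e-02/1.1664e-03 = 26.89
Step 3: [HI]₂/[HI]₁ = 0.28/0.054 = 5.185
Step 4: n = ln(26.89)/ln(5.185) = 2.00 ≈ 2
Step 5: The reaction is second order in HI.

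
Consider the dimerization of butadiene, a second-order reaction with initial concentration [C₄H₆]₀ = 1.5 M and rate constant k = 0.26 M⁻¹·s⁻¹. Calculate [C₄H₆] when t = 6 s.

0.4491 M

Step 1: For a second-order reaction: 1/[C₄H₆] = 1/[C₄H₆]₀ + kt
Step 2: 1/[C₄H₆] = 1/1.5 + 0.26 × 6
Step 3: 1/[C₄H₆] = 0.6667 + 1.56 = 2.227
Step 4: [C₄H₆] = 1/2.227 = 0.4491 M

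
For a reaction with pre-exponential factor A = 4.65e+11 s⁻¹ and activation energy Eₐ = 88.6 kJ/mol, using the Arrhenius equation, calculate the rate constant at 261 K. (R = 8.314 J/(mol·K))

8.61e-07 s⁻¹

Step 1: Use the Arrhenius equation: k = A × exp(-Eₐ/RT)
Step 2: Convert Eₐ to J/mol: 88.6 kJ/mol = 88600 J/mol
Step 3: Calculate the exponent: -Eₐ/(RT) = -88600/(8.314 × 261) = -40.83036
Step 4: k = 4.65e+11 × exp(-40.83036)
Step 5: k = 4.65e+11 × 1.85183e-18 = 8.6110e-07 s⁻¹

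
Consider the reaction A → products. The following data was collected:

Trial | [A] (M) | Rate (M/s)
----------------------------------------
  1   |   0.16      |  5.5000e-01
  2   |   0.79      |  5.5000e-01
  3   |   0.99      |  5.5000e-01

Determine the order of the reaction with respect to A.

zeroth order (0)

Step 1: Compare trials - when concentration changes, rate stays constant.
Step 2: rate₂/rate₁ = 5.5000e-01/5.5000e-01 = 1
Step 3: [A]₂/[A]₁ = 0.79/0.16 = 4.938
Step 4: Since rate ratio ≈ (conc ratio)^0, the reaction is zeroth order.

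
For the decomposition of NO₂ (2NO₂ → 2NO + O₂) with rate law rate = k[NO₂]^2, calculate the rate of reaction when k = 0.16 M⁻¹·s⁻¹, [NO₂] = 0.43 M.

0.02958 M/s

Step 1: Identify the rate law: rate = k[NO₂]^2
Step 2: Substitute values: rate = 0.16 × (0.43)^2
Step 3: Calculate: rate = 0.16 × 0.1849 = 0.029584 M/s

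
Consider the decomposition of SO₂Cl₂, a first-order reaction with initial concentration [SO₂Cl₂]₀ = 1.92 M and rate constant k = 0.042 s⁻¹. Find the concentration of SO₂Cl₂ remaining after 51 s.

0.2254 M

Step 1: For a first-order reaction: [SO₂Cl₂] = [SO₂Cl₂]₀ × e^(-kt)
Step 2: [SO₂Cl₂] = 1.92 × e^(-0.042 × 51)
Step 3: [SO₂Cl₂] = 1.92 × e^(-2.142)
Step 4: [SO₂Cl₂] = 1.92 × 0.11742 = 0.2254 M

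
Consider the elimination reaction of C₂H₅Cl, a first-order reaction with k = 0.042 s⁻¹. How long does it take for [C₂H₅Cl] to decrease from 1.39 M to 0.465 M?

26.07 s

Step 1: For first-order: t = ln([C₂H₅Cl]₀/[C₂H₅Cl])/k
Step 2: t = ln(1.39/0.465)/0.042
Step 3: t = ln(2.989)/0.042
Step 4: t = 1.095/0.042 = 26.07 s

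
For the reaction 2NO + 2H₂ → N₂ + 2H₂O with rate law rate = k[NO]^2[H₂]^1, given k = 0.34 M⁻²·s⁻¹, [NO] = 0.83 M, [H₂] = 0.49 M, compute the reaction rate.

0.1148 M/s

Step 1: The rate law is rate = k[NO]^2[H₂]^1
Step 2: Substitute: rate = 0.34 × (0.83)^2 × (0.49)^1
Step 3: rate = 0.34 × 0.6889 × 0.49 = 0.114771 M/s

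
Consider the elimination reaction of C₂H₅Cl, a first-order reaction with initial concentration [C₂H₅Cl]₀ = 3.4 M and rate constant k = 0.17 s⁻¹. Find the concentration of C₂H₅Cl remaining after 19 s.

0.1345 M

Step 1: For a first-order reaction: [C₂H₅Cl] = [C₂H₅Cl]₀ × e^(-kt)
Step 2: [C₂H₅Cl] = 3.4 × e^(-0.17 × 19)
Step 3: [C₂H₅Cl] = 3.4 × e^(-3.23)
Step 4: [C₂H₅Cl] = 3.4 × 0.0395575 = 0.1345 M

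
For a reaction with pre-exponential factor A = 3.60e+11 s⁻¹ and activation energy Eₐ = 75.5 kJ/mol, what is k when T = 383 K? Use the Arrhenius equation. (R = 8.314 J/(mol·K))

1.82e+01 s⁻¹

Step 1: Use the Arrhenius equation: k = A × exp(-Eₐ/RT)
Step 2: Convert Eₐ to J/mol: 75.5 kJ/mol = 75500 J/mol
Step 3: Calculate the exponent: -Eₐ/(RT) = -75500/(8.314 × 383) = -23.71036
Step 4: k = 3.60e+11 × exp(-23.71036)
Step 5: k = 3.60e+11 × 5.04338e-11 = 1.8156e+01 s⁻¹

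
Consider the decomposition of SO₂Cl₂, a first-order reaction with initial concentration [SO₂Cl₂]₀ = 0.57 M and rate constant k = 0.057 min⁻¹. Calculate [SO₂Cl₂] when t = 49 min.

0.03491 M

Step 1: For a first-order reaction: [SO₂Cl₂] = [SO₂Cl₂]₀ × e^(-kt)
Step 2: [SO₂Cl₂] = 0.57 × e^(-0.057 × 49)
Step 3: [SO₂Cl₂] = 0.57 × e^(-2.793)
Step 4: [SO₂Cl₂] = 0.57 × 0.0612372 = 0.03491 M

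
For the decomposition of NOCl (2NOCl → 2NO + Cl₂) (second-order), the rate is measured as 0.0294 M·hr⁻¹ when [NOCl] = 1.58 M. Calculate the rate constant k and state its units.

0.01178 M⁻¹·hr⁻¹

Step 1: rate = k[NOCl]^2, so k = rate / [NOCl]^2.
Step 2: k = 0.0294 / (1.58)^2 = 0.0294 / 2.496.
Step 3: k = 0.01178 M⁻¹·hr⁻¹.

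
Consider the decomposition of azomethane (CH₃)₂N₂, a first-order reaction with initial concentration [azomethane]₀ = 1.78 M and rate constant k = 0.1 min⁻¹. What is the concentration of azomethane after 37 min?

0.04401 M

Step 1: For a first-order reaction: [azomethane] = [azomethane]₀ × e^(-kt)
Step 2: [azomethane] = 1.78 × e^(-0.1 × 37)
Step 3: [azomethane] = 1.78 × e^(-3.7)
Step 4: [azomethane] = 1.78 × 0.0247235 = 0.04401 M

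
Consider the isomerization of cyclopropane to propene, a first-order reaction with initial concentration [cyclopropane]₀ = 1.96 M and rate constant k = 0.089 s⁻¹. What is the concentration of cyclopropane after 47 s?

0.0299 M

Step 1: For a first-order reaction: [cyclopropane] = [cyclopropane]₀ × e^(-kt)
Step 2: [cyclopropane] = 1.96 × e^(-0.089 × 47)
Step 3: [cyclopropane] = 1.96 × e^(-4.183)
Step 4: [cyclopropane] = 1.96 × 0.0152527 = 0.0299 M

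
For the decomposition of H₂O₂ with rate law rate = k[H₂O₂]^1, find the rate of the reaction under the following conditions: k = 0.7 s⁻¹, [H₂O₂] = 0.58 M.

0.406 M/s

Step 1: Identify the rate law: rate = k[H₂O₂]^1
Step 2: Substitute values: rate = 0.7 × (0.58)^1
Step 3: Calculate: rate = 0.7 × 0.58 = 0.406 M/s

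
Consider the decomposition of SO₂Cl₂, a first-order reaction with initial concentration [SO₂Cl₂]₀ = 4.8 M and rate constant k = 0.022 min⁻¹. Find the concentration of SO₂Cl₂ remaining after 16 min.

3.376 M

Step 1: For a first-order reaction: [SO₂Cl₂] = [SO₂Cl₂]₀ × e^(-kt)
Step 2: [SO₂Cl₂] = 4.8 × e^(-0.022 × 16)
Step 3: [SO₂Cl₂] = 4.8 × e^(-0.352)
Step 4: [SO₂Cl₂] = 4.8 × 0.70328 = 3.376 M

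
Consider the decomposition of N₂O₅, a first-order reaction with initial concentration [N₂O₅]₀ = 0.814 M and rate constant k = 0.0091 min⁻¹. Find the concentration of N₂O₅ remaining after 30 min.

0.6195 M

Step 1: For a first-order reaction: [N₂O₅] = [N₂O₅]₀ × e^(-kt)
Step 2: [N₂O₅] = 0.814 × e^(-0.0091 × 30)
Step 3: [N₂O₅] = 0.814 × e^(-0.273)
Step 4: [N₂O₅] = 0.814 × 0.761093 = 0.6195 M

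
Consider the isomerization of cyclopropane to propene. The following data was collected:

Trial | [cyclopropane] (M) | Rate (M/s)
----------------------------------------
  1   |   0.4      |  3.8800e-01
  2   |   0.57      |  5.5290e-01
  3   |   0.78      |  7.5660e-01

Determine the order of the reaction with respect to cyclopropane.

first order (1)

Step 1: Compare trials to find order n where rate₂/rate₁ = ([cyclopropane]₂/[cyclopropane]₁)^n
Step 2: rate₂/rate₁ = 5.5290e-01/3.8800e-01 = 1.425
Step 3: [cyclopropane]₂/[cyclopropane]₁ = 0.57/0.4 = 1.425
Step 4: n = ln(1.425)/ln(1.425) = 1.00 ≈ 1
Step 5: The reaction is first order in cyclopropane.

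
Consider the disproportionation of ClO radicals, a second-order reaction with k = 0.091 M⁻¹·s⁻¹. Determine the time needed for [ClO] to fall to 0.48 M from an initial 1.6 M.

16.03 s

Step 1: For second-order: t = (1/[ClO] - 1/[ClO]₀)/k
Step 2: t = (1/0.48 - 1/1.6)/0.091
Step 3: t = (2.083 - 0.625)/0.091
Step 4: t = 1.458/0.091 = 16.03 s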